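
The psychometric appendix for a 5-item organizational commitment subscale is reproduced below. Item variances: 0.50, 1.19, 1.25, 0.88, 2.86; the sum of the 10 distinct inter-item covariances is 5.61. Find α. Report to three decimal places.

sum of item variances = 0.50 + 1.19 + 1.25 + 0.88 + 2.86 = 6.68
Sum of distinct covariances = 5.61
σ²_T = sum of item variances + 2·Σcov = 6.68 + 2 × 5.61 = 17.90
α = (5/4)·(1 − 6.68/17.90) = 0.784

α = 0.784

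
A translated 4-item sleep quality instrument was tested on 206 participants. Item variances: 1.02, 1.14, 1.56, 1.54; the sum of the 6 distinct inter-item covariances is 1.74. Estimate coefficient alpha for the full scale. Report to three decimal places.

coefficient alpha = 0.531

ΣVar(i) = 1.02 + 1.14 + 1.56 + 1.54 = 5.26
Sum of distinct covariances = 1.74
σ²_total = ΣVar(i) + 2·Σcov = 5.26 + 2 × 1.74 = 8.74
α = (4/3)·(1 − 5.26/8.74) = 0.531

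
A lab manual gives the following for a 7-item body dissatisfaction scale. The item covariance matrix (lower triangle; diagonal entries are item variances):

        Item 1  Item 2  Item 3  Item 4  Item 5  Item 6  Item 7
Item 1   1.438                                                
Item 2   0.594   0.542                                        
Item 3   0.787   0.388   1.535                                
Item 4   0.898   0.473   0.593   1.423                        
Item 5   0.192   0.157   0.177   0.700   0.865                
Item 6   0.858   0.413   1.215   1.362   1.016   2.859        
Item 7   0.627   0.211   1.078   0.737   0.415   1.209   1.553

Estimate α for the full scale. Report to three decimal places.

Σσᵢ² = 1.438 + 0.542 + 1.535 + 1.423 + 0.865 + 2.859 + 1.553 = 10.215
Sum of the distinct covariances = 14.100
σ²_T = 10.215 + 2 × 14.100 = 38.415
α = (k/(k−1))·(1 − Σσᵢ²/σ²_T) = (7/6)·(1 − 10.215/38.415) = 0.856

α = 0.856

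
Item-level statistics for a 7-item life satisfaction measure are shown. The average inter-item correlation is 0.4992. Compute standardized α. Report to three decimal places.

standardized α = 0.875

Standardized α = k·r̄ / (1 + (k−1)·r̄) = 7 × 0.4992 / (1 + 6 × 0.4992)
  = 3.4944 / 3.9952 = 0.875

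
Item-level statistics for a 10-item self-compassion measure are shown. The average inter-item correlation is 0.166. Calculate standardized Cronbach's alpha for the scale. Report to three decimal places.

Standardized α = k·r̄ / (1 + (k−1)·r̄) = 10 × 0.166 / (1 + 9 × 0.166)
  = 1.6600 / 2.4940 = 0.666

α = 0.666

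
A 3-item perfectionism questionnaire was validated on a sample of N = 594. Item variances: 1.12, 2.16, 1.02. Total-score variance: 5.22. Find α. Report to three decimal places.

α = 0.264

ΣVar(i) = 1.12 + 2.16 + 1.02 = 4.30
α = (k/(k−1))·(1 − ΣVar(i)/σ²_T) = (3/2)·(1 − 4.30/5.22) = 0.264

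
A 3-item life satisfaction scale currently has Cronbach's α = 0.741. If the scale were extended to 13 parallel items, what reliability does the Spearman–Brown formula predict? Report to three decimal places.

Length factor m = 13/3 = 4.3333
α' = m·α / (1 + (m−1)·α)
   = 13/3 × 0.741 / (1 + (13/3 − 1) × 0.741)
   = 3.2110 / 3.4700 = 0.925

predicted reliability = 0.925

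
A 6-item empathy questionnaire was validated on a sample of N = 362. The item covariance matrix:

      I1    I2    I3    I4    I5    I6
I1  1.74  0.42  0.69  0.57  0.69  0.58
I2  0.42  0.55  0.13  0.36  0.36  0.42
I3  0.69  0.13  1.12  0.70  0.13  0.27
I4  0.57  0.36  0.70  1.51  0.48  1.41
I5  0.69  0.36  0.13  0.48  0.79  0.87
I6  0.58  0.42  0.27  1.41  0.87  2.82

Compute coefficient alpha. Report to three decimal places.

Σσ²ᵢ = 1.74 + 0.55 + 1.12 + 1.51 + 0.79 + 2.82 = 8.53
Σ_{i<j} σ_ij = 8.08
σ²_T = 8.53 + 2 × 8.08 = 24.69
α = (k/(k−1))·(1 − Σσ²ᵢ/σ²_T) = (6/5)·(1 − 8.53/24.69) = 0.785

coefficient alpha = 0.785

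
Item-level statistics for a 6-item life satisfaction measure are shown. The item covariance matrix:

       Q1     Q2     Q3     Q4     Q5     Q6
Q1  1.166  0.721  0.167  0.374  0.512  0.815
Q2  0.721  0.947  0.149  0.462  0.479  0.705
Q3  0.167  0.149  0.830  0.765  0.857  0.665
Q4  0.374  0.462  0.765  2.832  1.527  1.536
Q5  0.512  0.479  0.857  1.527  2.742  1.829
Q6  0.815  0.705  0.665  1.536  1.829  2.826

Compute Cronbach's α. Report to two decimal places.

α = 0.81

Σσ²ᵢ = 1.166 + 0.947 + 0.830 + 2.832 + 2.742 + 2.826 = 11.343
Sum of the distinct covariances = 11.563
σ²_T = 11.343 + 2 × 11.563 = 34.469
α = (k/(k−1))·(1 − Σσ²ᵢ/σ²_T) = (6/5)·(1 − 11.343/34.469) = 0.81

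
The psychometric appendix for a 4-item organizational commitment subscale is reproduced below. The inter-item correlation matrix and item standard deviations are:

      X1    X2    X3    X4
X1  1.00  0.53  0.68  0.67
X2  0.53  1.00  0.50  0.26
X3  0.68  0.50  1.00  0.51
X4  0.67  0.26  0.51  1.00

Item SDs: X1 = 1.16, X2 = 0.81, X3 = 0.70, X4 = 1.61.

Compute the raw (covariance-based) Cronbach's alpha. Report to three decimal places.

α = 0.772

Σσ²ᵢ = 1.16² + 0.81² + 0.70² + 1.61² = 5.0838
Covariances σ_ij = r_ij · s_i · s_j:
  σ(X1,X2) = 0.53 × 1.16 × 0.81 = 0.4980
  σ(X1,X3) = 0.68 × 1.16 × 0.70 = 0.5522
  σ(X1,X4) = 0.67 × 1.16 × 1.61 = 1.2513
  σ(X2,X3) = 0.50 × 0.81 × 0.70 = 0.2835
  σ(X2,X4) = 0.26 × 0.81 × 1.61 = 0.3391
  σ(X3,X4) = 0.51 × 0.70 × 1.61 = 0.5748
σ²_T = Σσ²ᵢ + 2·Σσ_ij = 5.0838 + 2 × 3.4989 = 12.0816
α = (4/3)·(1 − 5.0838/12.0816) = 0.772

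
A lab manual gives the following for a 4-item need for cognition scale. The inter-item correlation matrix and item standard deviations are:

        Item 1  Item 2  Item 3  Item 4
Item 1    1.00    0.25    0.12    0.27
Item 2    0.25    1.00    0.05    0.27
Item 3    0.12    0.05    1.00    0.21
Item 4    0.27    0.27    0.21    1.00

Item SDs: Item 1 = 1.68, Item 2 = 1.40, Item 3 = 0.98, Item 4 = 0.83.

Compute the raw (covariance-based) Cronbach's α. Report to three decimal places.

α = 0.464

Σσ²ᵢ = 1.68² + 1.40² + 0.98² + 0.83² = 6.4317
Covariances σ_ij = r_ij · s_i · s_j:
  σ(Item 1,Item 2) = 0.25 × 1.68 × 1.40 = 0.5880
  σ(Item 1,Item 3) = 0.12 × 1.68 × 0.98 = 0.1976
  σ(Item 1,Item 4) = 0.27 × 1.68 × 0.83 = 0.3765
  σ(Item 2,Item 3) = 0.05 × 1.40 × 0.98 = 0.0686
  σ(Item 2,Item 4) = 0.27 × 1.40 × 0.83 = 0.3137
  σ(Item 3,Item 4) = 0.21 × 0.98 × 0.83 = 0.1708
σ²_T = Σσ²ᵢ + 2·Σσ_ij = 6.4317 + 2 × 1.7152 = 9.8621
α = (4/3)·(1 − 6.4317/9.8621) = 0.464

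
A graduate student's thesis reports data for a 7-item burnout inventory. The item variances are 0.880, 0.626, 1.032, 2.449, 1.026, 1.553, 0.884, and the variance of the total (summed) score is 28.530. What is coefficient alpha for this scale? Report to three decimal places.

Σσ²ᵢ = 0.880 + 0.626 + 1.032 + 2.449 + 1.026 + 1.553 + 0.884 = 8.450
α = (k/(k−1))·(1 − Σσ²ᵢ/total variance) = (7/6)·(1 − 8.450/28.530) = 0.821

coefficient alpha = 0.821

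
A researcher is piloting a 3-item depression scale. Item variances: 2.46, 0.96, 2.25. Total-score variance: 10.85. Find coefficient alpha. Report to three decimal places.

Σσᵢ² = 2.46 + 0.96 + 2.25 = 5.67
α = (k/(k−1))·(1 − Σσᵢ²/total variance) = (3/2)·(1 − 5.67/10.85) = 0.716

coefficient alpha = 0.716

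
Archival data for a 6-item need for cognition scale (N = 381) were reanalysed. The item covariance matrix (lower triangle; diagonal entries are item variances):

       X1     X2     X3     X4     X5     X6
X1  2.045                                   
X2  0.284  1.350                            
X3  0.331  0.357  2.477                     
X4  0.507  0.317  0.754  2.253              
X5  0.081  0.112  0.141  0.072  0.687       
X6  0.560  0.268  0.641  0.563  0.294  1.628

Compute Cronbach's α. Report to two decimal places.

Σσ²ᵢ = 2.045 + 1.350 + 2.477 + 2.253 + 0.687 + 1.628 = 10.440
Sum of off-diagonal covariances = 5.282
σ²_T = 10.440 + 2 × 5.282 = 21.004
α = (k/(k−1))·(1 − Σσ²ᵢ/σ²_T) = (6/5)·(1 − 10.440/21.004) = 0.60

α = 0.60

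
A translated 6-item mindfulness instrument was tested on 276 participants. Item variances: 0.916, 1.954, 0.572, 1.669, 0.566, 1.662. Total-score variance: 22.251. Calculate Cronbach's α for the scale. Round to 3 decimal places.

sum of item variances = 0.916 + 1.954 + 0.572 + 1.669 + 0.566 + 1.662 = 7.339
α = (k/(k−1))·(1 − sum of item variances/total variance) = (6/5)·(1 − 7.339/22.251) = 0.804

α = 0.804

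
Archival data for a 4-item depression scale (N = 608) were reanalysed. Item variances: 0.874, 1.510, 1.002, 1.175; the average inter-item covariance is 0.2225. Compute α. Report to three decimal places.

α = 0.492

Σσᵢ² = 0.874 + 1.510 + 1.002 + 1.175 = 4.561
Sum of the 6 distinct covariances = 6 × 0.2225 = 1.3350
Var(T) = Σσᵢ² + 2·Σcov = 4.561 + 2 × 1.3350 = 7.2310
α = (4/3)·(1 − 4.561/7.2310) = 0.492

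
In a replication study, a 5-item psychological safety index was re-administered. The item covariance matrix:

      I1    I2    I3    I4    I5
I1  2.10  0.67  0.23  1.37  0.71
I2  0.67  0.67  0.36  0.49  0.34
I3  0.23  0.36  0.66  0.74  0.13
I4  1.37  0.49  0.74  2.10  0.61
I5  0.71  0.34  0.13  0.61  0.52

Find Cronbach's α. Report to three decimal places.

Cronbach's α = 0.814

sum of item variances = 2.10 + 0.67 + 0.66 + 2.10 + 0.52 = 6.05
Sum of the distinct covariances = 5.65
Var(T) = 6.05 + 2 × 5.65 = 17.35
α = (k/(k−1))·(1 − sum of item variances/Var(T)) = (5/4)·(1 − 6.05/17.35) = 0.814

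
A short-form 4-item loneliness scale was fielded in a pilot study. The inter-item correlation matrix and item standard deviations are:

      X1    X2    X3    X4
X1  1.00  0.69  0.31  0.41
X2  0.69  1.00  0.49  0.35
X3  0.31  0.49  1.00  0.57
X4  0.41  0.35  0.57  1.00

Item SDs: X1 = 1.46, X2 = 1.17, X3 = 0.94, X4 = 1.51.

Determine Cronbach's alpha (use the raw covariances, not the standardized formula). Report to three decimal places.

Σσ²ᵢ = 1.46² + 1.17² + 0.94² + 1.51² = 6.6642
Covariances σ_ij = r_ij · s_i · s_j:
  σ(X1,X2) = 0.69 × 1.46 × 1.17 = 1.1787
  σ(X1,X3) = 0.31 × 1.46 × 0.94 = 0.4254
  σ(X1,X4) = 0.41 × 1.46 × 1.51 = 0.9039
  σ(X2,X3) = 0.49 × 1.17 × 0.94 = 0.5389
  σ(X2,X4) = 0.35 × 1.17 × 1.51 = 0.6183
  σ(X3,X4) = 0.57 × 0.94 × 1.51 = 0.8091
σ²_T = Σσ²ᵢ + 2·Σσ_ij = 6.6642 + 2 × 4.4743 = 15.6128
α = (4/3)·(1 − 6.6642/15.6128) = 0.764

Cronbach's alpha = 0.764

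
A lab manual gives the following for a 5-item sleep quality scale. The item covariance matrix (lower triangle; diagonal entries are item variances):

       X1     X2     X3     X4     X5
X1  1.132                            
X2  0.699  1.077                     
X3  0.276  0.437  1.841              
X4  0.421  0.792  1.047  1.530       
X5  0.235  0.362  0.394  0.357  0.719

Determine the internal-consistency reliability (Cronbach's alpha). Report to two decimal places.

α = 0.77

Σσᵢ² = 1.132 + 1.077 + 1.841 + 1.530 + 0.719 = 6.299
Sum of off-diagonal covariances = 5.020
total variance = 6.299 + 2 × 5.020 = 16.339
α = (k/(k−1))·(1 − Σσᵢ²/total variance) = (5/4)·(1 − 6.299/16.339) = 0.77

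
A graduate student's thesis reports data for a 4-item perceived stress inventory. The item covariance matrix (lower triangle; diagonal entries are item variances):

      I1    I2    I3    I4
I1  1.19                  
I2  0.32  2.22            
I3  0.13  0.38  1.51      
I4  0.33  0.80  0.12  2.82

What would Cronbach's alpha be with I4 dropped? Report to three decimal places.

Cronbach's alpha = 0.378

Remaining items: I1, I2, I3 (k = 3).
sum of item variances = 1.19 + 2.22 + 1.51 = 4.92
Var(T) = 4.92 + 2 × 0.83 = 6.58
α (item deleted) = (3/2)·(1 − 4.92/6.58) = 0.378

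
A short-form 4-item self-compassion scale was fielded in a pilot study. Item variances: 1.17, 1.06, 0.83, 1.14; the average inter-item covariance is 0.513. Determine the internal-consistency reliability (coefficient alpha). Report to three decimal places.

sum of item variances = 1.17 + 1.06 + 0.83 + 1.14 = 4.20
Sum of the 6 distinct covariances = 6 × 0.513 = 3.078
Var(T) = sum of item variances + 2·Σcov = 4.20 + 2 × 3.078 = 10.356
α = (4/3)·(1 − 4.20/10.356) = 0.793

coefficient alpha = 0.793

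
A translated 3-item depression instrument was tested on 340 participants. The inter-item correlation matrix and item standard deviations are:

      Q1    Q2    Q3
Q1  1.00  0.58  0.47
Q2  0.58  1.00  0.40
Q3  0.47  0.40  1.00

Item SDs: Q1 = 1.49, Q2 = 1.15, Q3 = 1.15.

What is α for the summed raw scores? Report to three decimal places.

Σσ²ᵢ = 1.49² + 1.15² + 1.15² = 4.8651
Covariances σ_ij = r_ij · s_i · s_j:
  σ(Q1,Q2) = 0.58 × 1.49 × 1.15 = 0.9938
  σ(Q1,Q3) = 0.47 × 1.49 × 1.15 = 0.8053
  σ(Q2,Q3) = 0.40 × 1.15 × 1.15 = 0.5290
σ²_T = Σσ²ᵢ + 2·Σσ_ij = 4.8651 + 2 × 2.3281 = 9.5213
α = (3/2)·(1 − 4.8651/9.5213) = 0.734

α = 0.734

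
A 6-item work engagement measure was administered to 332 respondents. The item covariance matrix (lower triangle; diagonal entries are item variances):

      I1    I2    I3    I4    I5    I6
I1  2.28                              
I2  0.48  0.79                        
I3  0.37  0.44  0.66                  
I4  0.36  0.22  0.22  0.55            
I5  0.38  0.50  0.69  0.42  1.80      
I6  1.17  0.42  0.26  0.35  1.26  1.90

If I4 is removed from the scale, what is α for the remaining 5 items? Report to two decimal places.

α = 0.77

Remaining items: I1, I2, I3, I5, I6 (k = 5).
Σσᵢ² = 2.28 + 0.79 + 0.66 + 1.80 + 1.90 = 7.43
σ²_total = 7.43 + 2 × 5.97 = 19.37
α (item deleted) = (5/4)·(1 − 7.43/19.37) = 0.77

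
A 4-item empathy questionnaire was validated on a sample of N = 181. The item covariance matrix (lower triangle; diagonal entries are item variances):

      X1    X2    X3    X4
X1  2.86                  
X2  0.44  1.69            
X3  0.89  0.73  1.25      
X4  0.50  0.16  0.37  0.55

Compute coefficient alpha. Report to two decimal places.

ΣVar(i) = 2.86 + 1.69 + 1.25 + 0.55 = 6.35
Sum of the distinct covariances = 3.09
Var(T) = 6.35 + 2 × 3.09 = 12.53
α = (k/(k−1))·(1 − ΣVar(i)/Var(T)) = (4/3)·(1 − 6.35/12.53) = 0.66

α = 0.66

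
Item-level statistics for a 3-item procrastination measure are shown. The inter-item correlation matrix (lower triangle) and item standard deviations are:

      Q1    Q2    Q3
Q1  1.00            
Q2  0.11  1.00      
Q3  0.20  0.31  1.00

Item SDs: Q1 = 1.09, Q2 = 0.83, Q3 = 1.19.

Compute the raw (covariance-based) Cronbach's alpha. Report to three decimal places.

α = 0.432

Σσ²ᵢ = 1.09² + 0.83² + 1.19² = 3.2931
Covariances σ_ij = r_ij · s_i · s_j:
  σ(Q1,Q2) = 0.11 × 1.09 × 0.83 = 0.0995
  σ(Q1,Q3) = 0.20 × 1.09 × 1.19 = 0.2594
  σ(Q2,Q3) = 0.31 × 0.83 × 1.19 = 0.3062
σ²_T = Σσ²ᵢ + 2·Σσ_ij = 3.2931 + 2 × 0.6651 = 4.6233
α = (3/2)·(1 − 3.2931/4.6233) = 0.432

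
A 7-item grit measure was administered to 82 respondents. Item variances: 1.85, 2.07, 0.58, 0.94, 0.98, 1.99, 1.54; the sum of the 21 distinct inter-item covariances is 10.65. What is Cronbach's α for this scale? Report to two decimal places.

α = 0.80

sum of item variances = 1.85 + 2.07 + 0.58 + 0.94 + 0.98 + 1.99 + 1.54 = 9.95
Sum of distinct covariances = 10.65
Var(T) = sum of item variances + 2·Σcov = 9.95 + 2 × 10.65 = 31.25
α = (7/6)·(1 − 9.95/31.25) = 0.80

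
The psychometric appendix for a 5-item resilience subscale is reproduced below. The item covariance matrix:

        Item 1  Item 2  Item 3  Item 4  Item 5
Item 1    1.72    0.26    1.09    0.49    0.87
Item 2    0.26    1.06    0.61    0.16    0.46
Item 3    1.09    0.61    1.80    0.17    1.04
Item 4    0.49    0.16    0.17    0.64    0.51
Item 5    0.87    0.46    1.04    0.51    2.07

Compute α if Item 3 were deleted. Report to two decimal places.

Remaining items: Item 1, Item 2, Item 4, Item 5 (k = 4).
Σσ²ᵢ = 1.72 + 1.06 + 0.64 + 2.07 = 5.49
σ²_T = 5.49 + 2 × 2.75 = 10.99
α (item deleted) = (4/3)·(1 − 5.49/10.99) = 0.67

α = 0.67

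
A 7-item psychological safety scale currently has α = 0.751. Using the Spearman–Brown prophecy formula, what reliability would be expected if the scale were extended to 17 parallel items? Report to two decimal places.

Length factor m = 17/7 = 2.4286
α' = m·α / (1 + (m−1)·α)
   = 17/7 × 0.751 / (1 + (17/7 − 1) × 0.751)
   = 1.8239 / 2.0729 = 0.88

predicted reliability = 0.88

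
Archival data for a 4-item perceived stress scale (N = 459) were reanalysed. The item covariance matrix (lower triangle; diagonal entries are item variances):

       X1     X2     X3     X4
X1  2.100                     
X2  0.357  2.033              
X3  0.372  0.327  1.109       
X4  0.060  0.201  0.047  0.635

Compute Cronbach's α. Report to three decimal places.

α = 0.423

Σσ²ᵢ = 2.100 + 2.033 + 1.109 + 0.635 = 5.877
Sum of off-diagonal covariances = 1.364
σ²_T = 5.877 + 2 × 1.364 = 8.605
α = (k/(k−1))·(1 − Σσ²ᵢ/σ²_T) = (4/3)·(1 − 5.877/8.605) = 0.423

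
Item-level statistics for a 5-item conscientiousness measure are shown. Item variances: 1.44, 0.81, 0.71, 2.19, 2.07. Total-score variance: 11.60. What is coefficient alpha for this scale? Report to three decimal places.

sum of item variances = 1.44 + 0.81 + 0.71 + 2.19 + 2.07 = 7.22
α = (k/(k−1))·(1 − sum of item variances/σ²_T) = (5/4)·(1 − 7.22/11.60) = 0.472

α = 0.472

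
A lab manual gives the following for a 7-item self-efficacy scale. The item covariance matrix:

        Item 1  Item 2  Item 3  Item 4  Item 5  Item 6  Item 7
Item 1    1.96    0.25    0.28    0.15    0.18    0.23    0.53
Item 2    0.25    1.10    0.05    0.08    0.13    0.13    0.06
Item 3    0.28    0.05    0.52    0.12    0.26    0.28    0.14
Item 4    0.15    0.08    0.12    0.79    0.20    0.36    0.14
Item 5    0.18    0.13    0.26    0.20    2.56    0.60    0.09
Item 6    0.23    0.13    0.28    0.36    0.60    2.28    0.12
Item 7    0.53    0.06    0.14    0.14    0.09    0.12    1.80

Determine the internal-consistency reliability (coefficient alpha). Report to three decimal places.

coefficient alpha = 0.517

Σσᵢ² = 1.96 + 1.10 + 0.52 + 0.79 + 2.56 + 2.28 + 1.80 = 11.01
Sum of off-diagonal covariances = 4.38
Var(T) = 11.01 + 2 × 4.38 = 19.77
α = (k/(k−1))·(1 − Σσᵢ²/Var(T)) = (7/6)·(1 − 11.01/19.77) = 0.517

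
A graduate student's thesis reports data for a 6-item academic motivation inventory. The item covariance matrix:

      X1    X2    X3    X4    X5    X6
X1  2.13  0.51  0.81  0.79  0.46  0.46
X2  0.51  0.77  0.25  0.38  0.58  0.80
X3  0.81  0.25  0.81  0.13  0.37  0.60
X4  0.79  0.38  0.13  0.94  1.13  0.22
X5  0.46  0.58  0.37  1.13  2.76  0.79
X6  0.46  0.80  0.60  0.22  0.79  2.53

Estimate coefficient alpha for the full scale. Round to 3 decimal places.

Σσ²ᵢ = 2.13 + 0.77 + 0.81 + 0.94 + 2.76 + 2.53 = 9.94
Sum of off-diagonal covariances = 8.28
σ²_T = 9.94 + 2 × 8.28 = 26.50
α = (k/(k−1))·(1 − Σσ²ᵢ/σ²_T) = (6/5)·(1 − 9.94/26.50) = 0.750

coefficient alpha = 0.750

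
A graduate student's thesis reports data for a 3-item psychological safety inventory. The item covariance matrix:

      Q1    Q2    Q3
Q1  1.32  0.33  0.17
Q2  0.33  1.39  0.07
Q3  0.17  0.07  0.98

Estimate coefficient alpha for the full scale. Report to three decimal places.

ΣVar(i) = 1.32 + 1.39 + 0.98 = 3.69
Σ_{i<j} σ_ij = 0.57
σ²_T = 3.69 + 2 × 0.57 = 4.83
α = (k/(k−1))·(1 − ΣVar(i)/σ²_T) = (3/2)·(1 − 3.69/4.83) = 0.354

α = 0.354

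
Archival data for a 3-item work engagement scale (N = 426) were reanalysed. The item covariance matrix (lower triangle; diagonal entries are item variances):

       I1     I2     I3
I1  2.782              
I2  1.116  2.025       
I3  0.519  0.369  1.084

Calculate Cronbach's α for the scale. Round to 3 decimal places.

Cronbach's α = 0.607

Σσᵢ² = 2.782 + 2.025 + 1.084 = 5.891
Sum of off-diagonal covariances = 2.004
σ²_T = 5.891 + 2 × 2.004 = 9.899
α = (k/(k−1))·(1 − Σσᵢ²/σ²_T) = (3/2)·(1 − 5.891/9.899) = 0.607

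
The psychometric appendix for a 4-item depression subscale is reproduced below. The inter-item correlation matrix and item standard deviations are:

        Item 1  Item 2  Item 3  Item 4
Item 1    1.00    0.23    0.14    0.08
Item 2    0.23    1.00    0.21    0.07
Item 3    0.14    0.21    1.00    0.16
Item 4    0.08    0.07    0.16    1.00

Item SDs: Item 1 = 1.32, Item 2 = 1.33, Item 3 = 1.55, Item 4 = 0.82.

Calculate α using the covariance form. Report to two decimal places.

Σσ²ᵢ = 1.32² + 1.33² + 1.55² + 0.82² = 6.5862
Covariances σ_ij = r_ij · s_i · s_j:
  σ(Item 1,Item 2) = 0.23 × 1.32 × 1.33 = 0.4038
  σ(Item 1,Item 3) = 0.14 × 1.32 × 1.55 = 0.2864
  σ(Item 1,Item 4) = 0.08 × 1.32 × 0.82 = 0.0866
  σ(Item 2,Item 3) = 0.21 × 1.33 × 1.55 = 0.4329
  σ(Item 2,Item 4) = 0.07 × 1.33 × 0.82 = 0.0763
  σ(Item 3,Item 4) = 0.16 × 1.55 × 0.82 = 0.2034
σ²_T = Σσ²ᵢ + 2·Σσ_ij = 6.5862 + 2 × 1.4894 = 9.5650
α = (4/3)·(1 − 6.5862/9.5650) = 0.42

α = 0.42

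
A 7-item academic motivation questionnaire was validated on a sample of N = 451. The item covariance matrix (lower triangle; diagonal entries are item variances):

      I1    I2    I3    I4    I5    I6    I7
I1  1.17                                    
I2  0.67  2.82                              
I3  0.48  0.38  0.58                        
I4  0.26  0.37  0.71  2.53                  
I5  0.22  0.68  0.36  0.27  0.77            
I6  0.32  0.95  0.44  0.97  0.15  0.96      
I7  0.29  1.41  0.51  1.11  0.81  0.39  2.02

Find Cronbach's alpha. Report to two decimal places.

α = 0.80

ΣVar(i) = 1.17 + 2.82 + 0.58 + 2.53 + 0.77 + 0.96 + 2.02 = 10.85
Sum of off-diagonal covariances = 11.75
Var(T) = 10.85 + 2 × 11.75 = 34.35
α = (k/(k−1))·(1 − ΣVar(i)/Var(T)) = (7/6)·(1 − 10.85/34.35) = 0.80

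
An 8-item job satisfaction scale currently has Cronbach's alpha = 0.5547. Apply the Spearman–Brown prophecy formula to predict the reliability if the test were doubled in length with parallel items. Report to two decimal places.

predicted reliability = 0.71

Length factor m = 2
α' = m·α / (1 + (m−1)·α)
   = 2 × 0.5547 / (1 + (2 − 1) × 0.5547)
   = 1.1094 / 1.5547 = 0.71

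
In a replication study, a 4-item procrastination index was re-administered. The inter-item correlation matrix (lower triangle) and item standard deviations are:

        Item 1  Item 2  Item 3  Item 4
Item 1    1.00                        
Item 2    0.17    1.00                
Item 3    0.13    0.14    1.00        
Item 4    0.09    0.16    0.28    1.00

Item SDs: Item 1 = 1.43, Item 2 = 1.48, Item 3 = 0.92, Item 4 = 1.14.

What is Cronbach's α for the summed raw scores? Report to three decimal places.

Cronbach's α = 0.413

Σσ²ᵢ = 1.43² + 1.48² + 0.92² + 1.14² = 6.3813
Covariances σ_ij = r_ij · s_i · s_j:
  σ(Item 1,Item 2) = 0.17 × 1.43 × 1.48 = 0.3598
  σ(Item 1,Item 3) = 0.13 × 1.43 × 0.92 = 0.1710
  σ(Item 1,Item 4) = 0.09 × 1.43 × 1.14 = 0.1467
  σ(Item 2,Item 3) = 0.14 × 1.48 × 0.92 = 0.1906
  σ(Item 2,Item 4) = 0.16 × 1.48 × 1.14 = 0.2700
  σ(Item 3,Item 4) = 0.28 × 0.92 × 1.14 = 0.2937
σ²_T = Σσ²ᵢ + 2·Σσ_ij = 6.3813 + 2 × 1.4318 = 9.2449
α = (4/3)·(1 − 6.3813/9.2449) = 0.413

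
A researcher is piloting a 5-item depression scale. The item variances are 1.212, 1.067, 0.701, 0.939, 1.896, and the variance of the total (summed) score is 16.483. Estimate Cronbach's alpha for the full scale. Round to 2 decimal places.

Cronbach's alpha = 0.81

sum of item variances = 1.212 + 1.067 + 0.701 + 0.939 + 1.896 = 5.815
α = (k/(k−1))·(1 − sum of item variances/total variance) = (5/4)·(1 − 5.815/16.483) = 0.81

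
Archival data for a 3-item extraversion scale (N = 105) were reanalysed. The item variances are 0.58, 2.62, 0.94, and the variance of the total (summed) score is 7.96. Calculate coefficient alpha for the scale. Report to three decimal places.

Σσ²ᵢ = 0.58 + 2.62 + 0.94 = 4.14
α = (k/(k−1))·(1 − Σσ²ᵢ/σ²_T) = (3/2)·(1 − 4.14/7.96) = 0.720

coefficient alpha = 0.720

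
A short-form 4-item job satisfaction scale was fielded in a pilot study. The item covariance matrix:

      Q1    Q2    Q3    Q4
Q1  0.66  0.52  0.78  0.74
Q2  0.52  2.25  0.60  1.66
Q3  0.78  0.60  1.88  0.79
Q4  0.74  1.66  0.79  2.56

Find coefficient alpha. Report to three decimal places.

Σσᵢ² = 0.66 + 2.25 + 1.88 + 2.56 = 7.35
Sum of the distinct covariances = 5.09
σ²_T = 7.35 + 2 × 5.09 = 17.53
α = (k/(k−1))·(1 − Σσᵢ²/σ²_T) = (4/3)·(1 − 7.35/17.53) = 0.774

α = 0.774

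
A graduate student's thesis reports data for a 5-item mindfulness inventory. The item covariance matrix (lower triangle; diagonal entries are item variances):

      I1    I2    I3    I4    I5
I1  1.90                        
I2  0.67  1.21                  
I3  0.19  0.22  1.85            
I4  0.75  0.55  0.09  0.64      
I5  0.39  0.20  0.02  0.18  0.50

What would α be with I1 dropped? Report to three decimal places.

α = 0.500

Remaining items: I2, I3, I4, I5 (k = 4).
Σσᵢ² = 1.21 + 1.85 + 0.64 + 0.50 = 4.20
total variance = 4.20 + 2 × 1.26 = 6.72
α (item deleted) = (4/3)·(1 − 4.20/6.72) = 0.500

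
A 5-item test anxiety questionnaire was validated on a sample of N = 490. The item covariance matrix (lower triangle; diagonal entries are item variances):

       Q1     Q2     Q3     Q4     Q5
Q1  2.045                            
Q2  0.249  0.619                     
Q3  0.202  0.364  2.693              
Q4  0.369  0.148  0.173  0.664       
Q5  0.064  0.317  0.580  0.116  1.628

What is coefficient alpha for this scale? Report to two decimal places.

ΣVar(i) = 2.045 + 0.619 + 2.693 + 0.664 + 1.628 = 7.649
Sum of off-diagonal covariances = 2.582
Var(T) = 7.649 + 2 × 2.582 = 12.813
α = (k/(k−1))·(1 − ΣVar(i)/Var(T)) = (5/4)·(1 − 7.649/12.813) = 0.50

α = 0.50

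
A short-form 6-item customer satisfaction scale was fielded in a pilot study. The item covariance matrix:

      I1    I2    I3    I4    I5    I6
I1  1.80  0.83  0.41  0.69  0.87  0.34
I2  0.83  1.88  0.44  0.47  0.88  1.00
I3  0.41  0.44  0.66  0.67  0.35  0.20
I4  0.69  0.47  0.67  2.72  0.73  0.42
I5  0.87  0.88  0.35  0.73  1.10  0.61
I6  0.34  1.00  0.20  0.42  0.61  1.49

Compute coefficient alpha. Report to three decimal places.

coefficient alpha = 0.778

ΣVar(i) = 1.80 + 1.88 + 0.66 + 2.72 + 1.10 + 1.49 = 9.65
Sum of off-diagonal covariances = 8.91
σ²_total = 9.65 + 2 × 8.91 = 27.47
α = (k/(k−1))·(1 − ΣVar(i)/σ²_total) = (6/5)·(1 − 9.65/27.47) = 0.778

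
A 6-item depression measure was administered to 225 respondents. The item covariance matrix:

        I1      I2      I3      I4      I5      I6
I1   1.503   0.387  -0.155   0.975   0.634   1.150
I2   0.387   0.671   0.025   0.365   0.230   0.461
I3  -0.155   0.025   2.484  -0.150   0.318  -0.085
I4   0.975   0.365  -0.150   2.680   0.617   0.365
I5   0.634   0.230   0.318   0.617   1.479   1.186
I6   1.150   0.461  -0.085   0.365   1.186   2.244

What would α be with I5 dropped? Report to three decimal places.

α = 0.513

Remaining items: I1, I2, I3, I4, I6 (k = 5).
ΣVar(i) = 1.503 + 0.671 + 2.484 + 2.680 + 2.244 = 9.582
σ²_T = 9.582 + 2 × 3.338 = 16.258
α (item deleted) = (5/4)·(1 − 9.582/16.258) = 0.513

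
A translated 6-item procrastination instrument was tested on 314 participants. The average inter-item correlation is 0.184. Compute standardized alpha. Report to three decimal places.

Standardized α = k·r̄ / (1 + (k−1)·r̄) = 6 × 0.184 / (1 + 5 × 0.184)
  = 1.1040 / 1.9200 = 0.575

α = 0.575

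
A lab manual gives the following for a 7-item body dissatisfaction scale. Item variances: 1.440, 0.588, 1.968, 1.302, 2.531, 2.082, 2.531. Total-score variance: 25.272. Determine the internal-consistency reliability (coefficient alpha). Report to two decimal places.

sum of item variances = 1.440 + 0.588 + 1.968 + 1.302 + 2.531 + 2.082 + 2.531 = 12.442
α = (k/(k−1))·(1 − sum of item variances/σ²_total) = (7/6)·(1 − 12.442/25.272) = 0.59

α = 0.59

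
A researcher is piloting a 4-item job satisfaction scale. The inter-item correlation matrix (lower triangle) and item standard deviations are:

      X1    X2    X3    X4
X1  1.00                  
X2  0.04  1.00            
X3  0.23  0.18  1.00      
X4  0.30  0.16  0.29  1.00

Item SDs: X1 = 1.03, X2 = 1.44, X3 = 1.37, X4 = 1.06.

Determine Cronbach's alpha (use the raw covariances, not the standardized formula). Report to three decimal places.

α = 0.481

Σσ²ᵢ = 1.03² + 1.44² + 1.37² + 1.06² = 6.1350
Covariances σ_ij = r_ij · s_i · s_j:
  σ(X1,X2) = 0.04 × 1.03 × 1.44 = 0.0593
  σ(X1,X3) = 0.23 × 1.03 × 1.37 = 0.3246
  σ(X1,X4) = 0.30 × 1.03 × 1.06 = 0.3275
  σ(X2,X3) = 0.18 × 1.44 × 1.37 = 0.3551
  σ(X2,X4) = 0.16 × 1.44 × 1.06 = 0.2442
  σ(X3,X4) = 0.29 × 1.37 × 1.06 = 0.4211
σ²_T = Σσ²ᵢ + 2·Σσ_ij = 6.1350 + 2 × 1.7318 = 9.5986
α = (4/3)·(1 − 6.1350/9.5986) = 0.481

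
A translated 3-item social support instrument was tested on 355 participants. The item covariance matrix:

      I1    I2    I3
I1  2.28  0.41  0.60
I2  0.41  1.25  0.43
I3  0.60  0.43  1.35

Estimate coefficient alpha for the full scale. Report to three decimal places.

coefficient alpha = 0.557

Σσ²ᵢ = 2.28 + 1.25 + 1.35 = 4.88
Σ_{i<j} σ_ij = 1.44
total variance = 4.88 + 2 × 1.44 = 7.76
α = (k/(k−1))·(1 − Σσ²ᵢ/total variance) = (3/2)·(1 − 4.88/7.76) = 0.557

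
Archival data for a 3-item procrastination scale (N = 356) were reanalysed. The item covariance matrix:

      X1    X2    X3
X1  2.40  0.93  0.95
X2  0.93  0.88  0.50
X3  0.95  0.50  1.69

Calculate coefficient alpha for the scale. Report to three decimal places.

α = 0.734

ΣVar(i) = 2.40 + 0.88 + 1.69 = 4.97
Σ_{i<j} σ_ij = 2.38
σ²_T = 4.97 + 2 × 2.38 = 9.73
α = (k/(k−1))·(1 − ΣVar(i)/σ²_T) = (3/2)·(1 − 4.97/9.73) = 0.734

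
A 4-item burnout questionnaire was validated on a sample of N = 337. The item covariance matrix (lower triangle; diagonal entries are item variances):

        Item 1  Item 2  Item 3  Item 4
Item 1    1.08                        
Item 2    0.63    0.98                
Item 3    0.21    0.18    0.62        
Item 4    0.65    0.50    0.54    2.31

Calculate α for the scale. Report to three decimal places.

α = 0.694

ΣVar(i) = 1.08 + 0.98 + 0.62 + 2.31 = 4.99
Sum of off-diagonal covariances = 2.71
Var(T) = 4.99 + 2 × 2.71 = 10.41
α = (k/(k−1))·(1 − ΣVar(i)/Var(T)) = (4/3)·(1 − 4.99/10.41) = 0.694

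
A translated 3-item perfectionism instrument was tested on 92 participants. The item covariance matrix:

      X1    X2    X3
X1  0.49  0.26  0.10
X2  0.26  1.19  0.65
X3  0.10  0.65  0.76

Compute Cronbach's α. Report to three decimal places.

Σσᵢ² = 0.49 + 1.19 + 0.76 = 2.44
Σ_{i<j} σ_ij = 1.01
σ²_T = 2.44 + 2 × 1.01 = 4.46
α = (k/(k−1))·(1 − Σσᵢ²/σ²_T) = (3/2)·(1 − 2.44/4.46) = 0.679

Cronbach's α = 0.679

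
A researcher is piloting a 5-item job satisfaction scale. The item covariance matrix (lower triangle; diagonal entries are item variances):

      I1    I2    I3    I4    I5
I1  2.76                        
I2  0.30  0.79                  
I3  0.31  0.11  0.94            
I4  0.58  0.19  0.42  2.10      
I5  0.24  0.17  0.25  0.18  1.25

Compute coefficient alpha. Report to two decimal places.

Σσ²ᵢ = 2.76 + 0.79 + 0.94 + 2.10 + 1.25 = 7.84
Sum of off-diagonal covariances = 2.75
Var(T) = 7.84 + 2 × 2.75 = 13.34
α = (k/(k−1))·(1 − Σσ²ᵢ/Var(T)) = (5/4)·(1 − 7.84/13.34) = 0.52

α = 0.52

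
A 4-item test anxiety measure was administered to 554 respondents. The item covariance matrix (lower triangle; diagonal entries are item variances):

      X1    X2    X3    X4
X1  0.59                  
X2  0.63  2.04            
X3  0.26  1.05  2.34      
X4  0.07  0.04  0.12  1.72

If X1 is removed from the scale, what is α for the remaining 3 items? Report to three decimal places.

Remaining items: X2, X3, X4 (k = 3).
sum of item variances = 2.04 + 2.34 + 1.72 = 6.10
total variance = 6.10 + 2 × 1.21 = 8.52
α (item deleted) = (3/2)·(1 − 6.10/8.52) = 0.426

α = 0.426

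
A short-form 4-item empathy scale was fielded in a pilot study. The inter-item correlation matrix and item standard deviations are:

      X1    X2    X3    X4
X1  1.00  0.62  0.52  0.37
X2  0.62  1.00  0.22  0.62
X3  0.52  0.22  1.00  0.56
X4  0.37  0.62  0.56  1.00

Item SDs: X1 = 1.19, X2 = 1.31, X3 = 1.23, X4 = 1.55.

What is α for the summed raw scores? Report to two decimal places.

α = 0.79

Σσ²ᵢ = 1.19² + 1.31² + 1.23² + 1.55² = 7.0476
Covariances σ_ij = r_ij · s_i · s_j:
  σ(X1,X2) = 0.62 × 1.19 × 1.31 = 0.9665
  σ(X1,X3) = 0.52 × 1.19 × 1.23 = 0.7611
  σ(X1,X4) = 0.37 × 1.19 × 1.55 = 0.6825
  σ(X2,X3) = 0.22 × 1.31 × 1.23 = 0.3545
  σ(X2,X4) = 0.62 × 1.31 × 1.55 = 1.2589
  σ(X3,X4) = 0.56 × 1.23 × 1.55 = 1.0676
σ²_T = Σσ²ᵢ + 2·Σσ_ij = 7.0476 + 2 × 5.0911 = 17.2298
α = (4/3)·(1 − 7.0476/17.2298) = 0.79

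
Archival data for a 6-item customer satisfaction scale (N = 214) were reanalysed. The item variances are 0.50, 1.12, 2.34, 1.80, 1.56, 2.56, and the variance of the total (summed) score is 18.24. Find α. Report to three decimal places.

sum of item variances = 0.50 + 1.12 + 2.34 + 1.80 + 1.56 + 2.56 = 9.88
α = (k/(k−1))·(1 − sum of item variances/σ²_T) = (6/5)·(1 − 9.88/18.24) = 0.550

α = 0.550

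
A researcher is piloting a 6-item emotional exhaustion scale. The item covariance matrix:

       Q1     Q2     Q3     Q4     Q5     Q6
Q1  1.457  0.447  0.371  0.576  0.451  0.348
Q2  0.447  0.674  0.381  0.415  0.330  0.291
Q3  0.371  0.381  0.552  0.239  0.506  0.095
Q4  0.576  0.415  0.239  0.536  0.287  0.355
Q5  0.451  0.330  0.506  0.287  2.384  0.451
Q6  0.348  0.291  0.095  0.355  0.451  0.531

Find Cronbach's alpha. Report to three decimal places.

Cronbach's alpha = 0.773

Σσᵢ² = 1.457 + 0.674 + 0.552 + 0.536 + 2.384 + 0.531 = 6.134
Σ_{i<j} σ_ij = 5.543
total variance = 6.134 + 2 × 5.543 = 17.220
α = (k/(k−1))·(1 − Σσᵢ²/total variance) = (6/5)·(1 − 6.134/17.220) = 0.773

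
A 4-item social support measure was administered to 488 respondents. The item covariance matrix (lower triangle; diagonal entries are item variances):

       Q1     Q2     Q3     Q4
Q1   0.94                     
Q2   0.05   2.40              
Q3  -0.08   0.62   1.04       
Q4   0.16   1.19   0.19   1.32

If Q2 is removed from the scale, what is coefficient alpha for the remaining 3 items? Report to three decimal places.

coefficient alpha = 0.211

Remaining items: Q1, Q3, Q4 (k = 3).
Σσᵢ² = 0.94 + 1.04 + 1.32 = 3.30
σ²_T = 3.30 + 2 × 0.27 = 3.84
α (item deleted) = (3/2)·(1 − 3.30/3.84) = 0.211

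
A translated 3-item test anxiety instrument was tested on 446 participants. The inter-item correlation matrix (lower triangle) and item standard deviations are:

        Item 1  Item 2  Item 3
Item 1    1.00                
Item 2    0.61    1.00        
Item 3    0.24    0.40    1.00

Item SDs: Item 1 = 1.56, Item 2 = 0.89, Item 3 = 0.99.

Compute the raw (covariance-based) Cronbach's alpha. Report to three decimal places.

α = 0.641

Σσ²ᵢ = 1.56² + 0.89² + 0.99² = 4.2058
Covariances σ_ij = r_ij · s_i · s_j:
  σ(Item 1,Item 2) = 0.61 × 1.56 × 0.89 = 0.8469
  σ(Item 1,Item 3) = 0.24 × 1.56 × 0.99 = 0.3707
  σ(Item 2,Item 3) = 0.40 × 0.89 × 0.99 = 0.3524
σ²_T = Σσ²ᵢ + 2·Σσ_ij = 4.2058 + 2 × 1.5700 = 7.3458
α = (3/2)·(1 − 4.2058/7.3458) = 0.641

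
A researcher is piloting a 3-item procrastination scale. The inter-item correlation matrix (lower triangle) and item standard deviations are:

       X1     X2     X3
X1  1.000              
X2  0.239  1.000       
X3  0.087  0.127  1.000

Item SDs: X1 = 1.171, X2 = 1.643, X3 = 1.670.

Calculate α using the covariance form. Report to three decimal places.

Σσ²ᵢ = 1.171² + 1.643² + 1.670² = 6.8596
Covariances σ_ij = r_ij · s_i · s_j:
  σ(X1,X2) = 0.239 × 1.171 × 1.643 = 0.4598
  σ(X1,X3) = 0.087 × 1.171 × 1.670 = 0.1701
  σ(X2,X3) = 0.127 × 1.643 × 1.670 = 0.3485
σ²_T = Σσ²ᵢ + 2·Σσ_ij = 6.8596 + 2 × 0.9784 = 8.8164
α = (3/2)·(1 − 6.8596/8.8164) = 0.333

α = 0.333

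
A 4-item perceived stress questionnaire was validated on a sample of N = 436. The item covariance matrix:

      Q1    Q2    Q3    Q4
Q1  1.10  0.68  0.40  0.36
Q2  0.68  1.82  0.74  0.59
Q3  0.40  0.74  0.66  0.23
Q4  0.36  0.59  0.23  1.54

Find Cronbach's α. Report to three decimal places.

sum of item variances = 1.10 + 1.82 + 0.66 + 1.54 = 5.12
Sum of off-diagonal covariances = 3.00
total variance = 5.12 + 2 × 3.00 = 11.12
α = (k/(k−1))·(1 − sum of item variances/total variance) = (4/3)·(1 − 5.12/11.12) = 0.719

α = 0.719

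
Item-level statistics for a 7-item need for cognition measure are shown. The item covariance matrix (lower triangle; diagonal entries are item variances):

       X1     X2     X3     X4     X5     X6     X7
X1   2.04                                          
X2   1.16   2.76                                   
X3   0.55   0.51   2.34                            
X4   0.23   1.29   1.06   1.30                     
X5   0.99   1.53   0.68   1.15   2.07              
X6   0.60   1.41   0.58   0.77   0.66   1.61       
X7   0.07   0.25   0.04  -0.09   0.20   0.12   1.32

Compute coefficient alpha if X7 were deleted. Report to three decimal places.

Remaining items: X1, X2, X3, X4, X5, X6 (k = 6).
Σσ²ᵢ = 2.04 + 2.76 + 2.34 + 1.30 + 2.07 + 1.61 = 12.12
σ²_T = 12.12 + 2 × 13.17 = 38.46
α (item deleted) = (6/5)·(1 − 12.12/38.46) = 0.822

α = 0.822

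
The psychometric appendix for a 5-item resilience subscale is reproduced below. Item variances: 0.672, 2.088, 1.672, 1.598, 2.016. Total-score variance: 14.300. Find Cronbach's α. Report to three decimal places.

α = 0.547

sum of item variances = 0.672 + 2.088 + 1.672 + 1.598 + 2.016 = 8.046
α = (k/(k−1))·(1 − sum of item variances/σ²_total) = (5/4)·(1 − 8.046/14.300) = 0.547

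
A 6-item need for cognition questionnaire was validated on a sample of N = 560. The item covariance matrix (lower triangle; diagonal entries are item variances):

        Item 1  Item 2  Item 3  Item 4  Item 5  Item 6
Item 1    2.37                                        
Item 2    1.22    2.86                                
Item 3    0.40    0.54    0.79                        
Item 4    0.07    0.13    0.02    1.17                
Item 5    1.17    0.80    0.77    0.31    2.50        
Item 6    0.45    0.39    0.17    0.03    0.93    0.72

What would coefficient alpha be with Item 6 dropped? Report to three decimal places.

Remaining items: Item 1, Item 2, Item 3, Item 4, Item 5 (k = 5).
Σσᵢ² = 2.37 + 2.86 + 0.79 + 1.17 + 2.50 = 9.69
total variance = 9.69 + 2 × 5.43 = 20.55
α (item deleted) = (5/4)·(1 − 9.69/20.55) = 0.661

coefficient alpha = 0.661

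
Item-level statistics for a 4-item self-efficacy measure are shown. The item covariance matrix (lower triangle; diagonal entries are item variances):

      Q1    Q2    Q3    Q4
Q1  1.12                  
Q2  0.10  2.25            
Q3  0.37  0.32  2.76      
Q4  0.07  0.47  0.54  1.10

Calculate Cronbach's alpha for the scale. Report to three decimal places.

Σσᵢ² = 1.12 + 2.25 + 2.76 + 1.10 = 7.23
Sum of off-diagonal covariances = 1.87
total variance = 7.23 + 2 × 1.87 = 10.97
α = (k/(k−1))·(1 − Σσᵢ²/total variance) = (4/3)·(1 − 7.23/10.97) = 0.455

α = 0.455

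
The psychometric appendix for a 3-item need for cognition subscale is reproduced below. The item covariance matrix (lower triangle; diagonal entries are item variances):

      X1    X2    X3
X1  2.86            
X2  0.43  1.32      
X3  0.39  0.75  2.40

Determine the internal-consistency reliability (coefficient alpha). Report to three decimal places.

ΣVar(i) = 2.86 + 1.32 + 2.40 = 6.58
Sum of the distinct covariances = 1.57
total variance = 6.58 + 2 × 1.57 = 9.72
α = (k/(k−1))·(1 − ΣVar(i)/total variance) = (3/2)·(1 − 6.58/9.72) = 0.485

α = 0.485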